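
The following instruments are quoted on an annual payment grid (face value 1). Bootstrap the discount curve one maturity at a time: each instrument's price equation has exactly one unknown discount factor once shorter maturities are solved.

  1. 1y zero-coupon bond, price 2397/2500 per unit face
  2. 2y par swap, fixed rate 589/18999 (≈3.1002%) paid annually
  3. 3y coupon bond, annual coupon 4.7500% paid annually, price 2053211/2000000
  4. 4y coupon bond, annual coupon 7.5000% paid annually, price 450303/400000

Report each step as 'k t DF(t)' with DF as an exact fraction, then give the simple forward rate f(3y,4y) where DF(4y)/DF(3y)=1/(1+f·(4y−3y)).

step 1 [1y] zero: DF = P = 2397/2500 ≈ 0.958800
step 2 [2y] swap r/1=589/18999: DF=(1 − 589/18999·(0.958800))/(1+589/18999) = 9411/10000 ≈ 0.941100
step 3 [3y] bond c/1=19/400: DF=(2053211/2000000 − 19/400·(0.958800+0.941100))/(1+19/400) = 8939/10000 ≈ 0.893900
step 4 [4y] bond c/1=3/40: DF=(450303/400000 − 3/40·(0.958800+0.941100+0.893900))/(1+3/40) = 8523/10000 ≈ 0.852300

1 1 2397/2500
2 2 9411/10000
3 3 8939/10000
4 4 8523/10000
f(3y,4y) = ((8939/10000)/(8523/10000) − 1)/(1) = 416/8523 ≈ 4.8809%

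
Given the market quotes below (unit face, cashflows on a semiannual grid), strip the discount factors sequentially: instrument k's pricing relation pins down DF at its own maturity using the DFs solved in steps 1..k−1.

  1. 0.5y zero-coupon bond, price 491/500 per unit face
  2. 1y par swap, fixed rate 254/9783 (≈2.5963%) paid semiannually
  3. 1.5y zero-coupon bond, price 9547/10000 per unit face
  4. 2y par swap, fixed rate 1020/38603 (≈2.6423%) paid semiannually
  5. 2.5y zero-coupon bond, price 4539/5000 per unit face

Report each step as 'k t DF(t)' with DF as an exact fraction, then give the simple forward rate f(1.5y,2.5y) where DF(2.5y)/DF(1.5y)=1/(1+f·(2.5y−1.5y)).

1 1/2 491/500
2 1 4873/5000
3 3/2 9547/10000
4 2 949/1000
5 5/2 4539/5000
f(1.5y,2.5y) = ((9547/10000)/(4539/5000) − 1)/(1) = 469/9078 ≈ 5.1663%

step 1 [0.5y] zero: DF = P = 491/500 ≈ 0.982000
step 2 [1y] swap r/2=127/9783: DF=(1 − 127/9783·(0.982000))/(1+127/9783) = 4873/5000 ≈ 0.974600
step 3 [1.5y] zero: DF = P = 9547/10000 ≈ 0.954700
step 4 [2y] swap r/2=510/38603: DF=(1 − 510/38603·(0.982000+0.974600+0.954700))/(1+510/38603) = 949/1000 ≈ 0.949000
step 5 [2.5y] zero: DF = P = 4539/5000 ≈ 0.907800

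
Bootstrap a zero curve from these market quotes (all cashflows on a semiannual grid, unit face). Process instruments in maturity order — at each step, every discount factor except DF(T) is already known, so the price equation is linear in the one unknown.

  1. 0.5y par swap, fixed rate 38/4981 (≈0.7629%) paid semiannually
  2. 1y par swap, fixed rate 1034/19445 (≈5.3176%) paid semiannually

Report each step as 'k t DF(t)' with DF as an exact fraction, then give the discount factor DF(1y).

step 1 [0.5y] swap r/2=19/4981: DF=(1 − 19/4981·(0))/(1+19/4981) = 4981/5000 ≈ 0.996200
step 2 [1y] swap r/2=517/19445: DF=(1 − 517/19445·(0.996200))/(1+517/19445) = 9483/10000 ≈ 0.948300

1 1/2 4981/5000
2 1 9483/10000
DF(1y) = 9483/10000 ≈ 0.948300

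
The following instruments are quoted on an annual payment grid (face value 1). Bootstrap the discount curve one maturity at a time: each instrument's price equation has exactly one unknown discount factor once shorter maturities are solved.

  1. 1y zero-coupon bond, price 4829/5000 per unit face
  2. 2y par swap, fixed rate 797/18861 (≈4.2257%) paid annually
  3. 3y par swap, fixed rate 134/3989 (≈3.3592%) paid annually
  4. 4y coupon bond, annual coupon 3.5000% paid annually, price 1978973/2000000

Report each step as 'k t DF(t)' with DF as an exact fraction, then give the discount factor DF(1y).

1 1 4829/5000
2 2 9203/10000
3 3 4531/5000
4 4 1077/1250
DF(1y) = 4829/5000 ≈ 0.965800

step 1 [1y] zero: DF = P = 4829/5000 ≈ 0.965800
step 2 [2y] swap r/1=797/18861: DF=(1 − 797/18861·(0.965800))/(1+797/18861) = 9203/10000 ≈ 0.920300
step 3 [3y] swap r/1=134/3989: DF=(1 − 134/3989·(0.965800+0.920300))/(1+134/3989) = 4531/5000 ≈ 0.906200
step 4 [4y] bond c/1=7/200: DF=(1978973/2000000 − 7/200·(0.965800+0.920300+0.906200))/(1+7/200) = 1077/1250 ≈ 0.861600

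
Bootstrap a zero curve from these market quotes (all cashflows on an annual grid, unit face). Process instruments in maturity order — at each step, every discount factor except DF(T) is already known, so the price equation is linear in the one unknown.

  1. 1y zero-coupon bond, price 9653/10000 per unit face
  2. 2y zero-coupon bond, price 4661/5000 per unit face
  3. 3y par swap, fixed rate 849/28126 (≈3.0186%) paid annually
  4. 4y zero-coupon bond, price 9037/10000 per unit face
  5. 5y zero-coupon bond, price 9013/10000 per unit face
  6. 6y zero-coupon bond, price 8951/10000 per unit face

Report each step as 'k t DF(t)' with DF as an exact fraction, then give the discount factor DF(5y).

step 1 [1y] zero: DF = P = 9653/10000 ≈ 0.965300
step 2 [2y] zero: DF = P = 4661/5000 ≈ 0.932200
step 3 [3y] swap r/1=849/28126: DF=(1 − 849/28126·(0.965300+0.932200))/(1+849/28126) = 9151/10000 ≈ 0.915100
step 4 [4y] zero: DF = P = 9037/10000 ≈ 0.903700
step 5 [5y] zero: DF = P = 9013/10000 ≈ 0.901300
step 6 [6y] zero: DF = P = 8951/10000 ≈ 0.895100

1 1 9653/10000
2 2 4661/5000
3 3 9151/10000
4 4 9037/10000
5 5 9013/10000
6 6 8951/10000
DF(5y) = 9013/10000 ≈ 0.901300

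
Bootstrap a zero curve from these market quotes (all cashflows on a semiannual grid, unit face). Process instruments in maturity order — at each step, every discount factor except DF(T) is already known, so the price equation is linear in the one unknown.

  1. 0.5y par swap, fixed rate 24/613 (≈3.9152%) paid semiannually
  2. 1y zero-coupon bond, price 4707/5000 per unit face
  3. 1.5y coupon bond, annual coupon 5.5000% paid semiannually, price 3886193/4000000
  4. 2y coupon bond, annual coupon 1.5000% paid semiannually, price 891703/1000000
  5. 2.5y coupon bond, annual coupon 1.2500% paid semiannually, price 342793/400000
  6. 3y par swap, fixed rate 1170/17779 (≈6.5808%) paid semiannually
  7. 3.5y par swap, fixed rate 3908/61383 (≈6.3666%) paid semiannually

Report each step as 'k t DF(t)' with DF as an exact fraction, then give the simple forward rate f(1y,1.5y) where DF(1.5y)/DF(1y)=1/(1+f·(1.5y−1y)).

1 1/2 613/625
2 1 4707/5000
3 3/2 8941/10000
4 2 8641/10000
5 5/2 518/625
6 3 1649/2000
7 7/2 4023/5000
f(1y,1.5y) = ((4707/5000)/(8941/10000) − 1)/(1/2) = 946/8941 ≈ 10.5805%

step 1 [0.5y] swap r/2=12/613: DF=(1 − 12/613·(0))/(1+12/613) = 613/625 ≈ 0.980800
step 2 [1y] zero: DF = P = 4707/5000 ≈ 0.941400
step 3 [1.5y] bond c/2=11/400: DF=(3886193/4000000 − 11/400·(0.980800+0.941400))/(1+11/400) = 8941/10000 ≈ 0.894100
step 4 [2y] bond c/2=3/400: DF=(891703/1000000 − 3/400·(0.980800+0.941400+0.894100))/(1+3/400) = 8641/10000 ≈ 0.864100
step 5 [2.5y] bond c/2=1/160: DF=(342793/400000 − 1/160·(0.980800+0.941400+0.894100+0.864100))/(1+1/160) = 518/625 ≈ 0.828800
step 6 [3y] swap r/2=585/17779: DF=(1 − 585/17779·(0.980800+0.941400+0.894100+0.864100+0.828800))/(1+585/17779) = 1649/2000 ≈ 0.824500
step 7 [3.5y] swap r/2=1954/61383: DF=(1 − 1954/61383·(0.980800+0.941400+0.894100+0.864100+0.828800+0.824500))/(1+1954/61383) = 4023/5000 ≈ 0.804600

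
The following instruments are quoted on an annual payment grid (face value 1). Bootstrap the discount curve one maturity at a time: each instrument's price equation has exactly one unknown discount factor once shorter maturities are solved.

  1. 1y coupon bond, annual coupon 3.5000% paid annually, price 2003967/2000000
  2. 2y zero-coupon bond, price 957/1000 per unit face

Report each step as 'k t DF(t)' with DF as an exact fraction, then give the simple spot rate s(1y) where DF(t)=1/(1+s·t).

1 1 9681/10000
2 2 957/1000
s(1y) = (1/(9681/10000) − 1)/(1) = 319/9681 ≈ 3.2951%

step 1 [1y] bond c/1=7/200: DF=(2003967/2000000 − 7/200·(0))/(1+7/200) = 9681/10000 ≈ 0.968100
step 2 [2y] zero: DF = P = 957/1000 ≈ 0.957000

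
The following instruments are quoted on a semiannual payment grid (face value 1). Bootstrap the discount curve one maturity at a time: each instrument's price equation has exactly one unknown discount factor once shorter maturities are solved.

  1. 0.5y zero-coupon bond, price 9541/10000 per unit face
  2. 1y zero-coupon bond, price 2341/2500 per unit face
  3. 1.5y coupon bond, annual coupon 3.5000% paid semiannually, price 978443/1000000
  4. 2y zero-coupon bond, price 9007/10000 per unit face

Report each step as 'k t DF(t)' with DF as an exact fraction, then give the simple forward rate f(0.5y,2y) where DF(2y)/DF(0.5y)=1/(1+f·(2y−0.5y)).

1 1/2 9541/10000
2 1 2341/2500
3 3/2 9291/10000
4 2 9007/10000
f(0.5y,2y) = ((9541/10000)/(9007/10000) − 1)/(3/2) = 356/9007 ≈ 3.9525%

step 1 [0.5y] zero: DF = P = 9541/10000 ≈ 0.954100
step 2 [1y] zero: DF = P = 2341/2500 ≈ 0.936400
step 3 [1.5y] bond c/2=7/400: DF=(978443/1000000 − 7/400·(0.954100+0.936400))/(1+7/400) = 9291/10000 ≈ 0.929100
step 4 [2y] zero: DF = P = 9007/10000 ≈ 0.900700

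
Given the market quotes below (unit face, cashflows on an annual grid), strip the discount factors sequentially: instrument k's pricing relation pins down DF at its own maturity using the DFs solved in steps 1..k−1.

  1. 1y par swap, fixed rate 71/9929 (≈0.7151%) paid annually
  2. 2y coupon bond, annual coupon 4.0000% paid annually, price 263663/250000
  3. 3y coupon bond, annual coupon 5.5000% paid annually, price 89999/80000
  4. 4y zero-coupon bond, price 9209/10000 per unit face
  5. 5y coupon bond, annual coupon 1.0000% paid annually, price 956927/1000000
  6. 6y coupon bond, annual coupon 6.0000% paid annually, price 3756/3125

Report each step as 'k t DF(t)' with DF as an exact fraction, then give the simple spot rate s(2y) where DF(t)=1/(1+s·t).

1 1 9929/10000
2 2 9759/10000
3 3 9637/10000
4 4 9209/10000
5 5 9093/10000
6 6 8643/10000
s(2y) = (1/(9759/10000) − 1)/(2) = 241/19518 ≈ 1.2348%

step 1 [1y] swap r/1=71/9929: DF=(1 − 71/9929·(0))/(1+71/9929) = 9929/10000 ≈ 0.992900
step 2 [2y] bond c/1=1/25: DF=(263663/250000 − 1/25·(0.992900))/(1+1/25) = 9759/10000 ≈ 0.975900
step 3 [3y] bond c/1=11/200: DF=(89999/80000 − 11/200·(0.992900+0.975900))/(1+11/200) = 9637/10000 ≈ 0.963700
step 4 [4y] zero: DF = P = 9209/10000 ≈ 0.920900
step 5 [5y] bond c/1=1/100: DF=(956927/1000000 − 1/100·(0.992900+0.975900+0.963700+0.920900))/(1+1/100) = 9093/10000 ≈ 0.909300
step 6 [6y] bond c/1=3/50: DF=(3756/3125 − 3/50·(0.992900+0.975900+0.963700+0.920900+0.909300))/(1+3/50) = 8643/10000 ≈ 0.864300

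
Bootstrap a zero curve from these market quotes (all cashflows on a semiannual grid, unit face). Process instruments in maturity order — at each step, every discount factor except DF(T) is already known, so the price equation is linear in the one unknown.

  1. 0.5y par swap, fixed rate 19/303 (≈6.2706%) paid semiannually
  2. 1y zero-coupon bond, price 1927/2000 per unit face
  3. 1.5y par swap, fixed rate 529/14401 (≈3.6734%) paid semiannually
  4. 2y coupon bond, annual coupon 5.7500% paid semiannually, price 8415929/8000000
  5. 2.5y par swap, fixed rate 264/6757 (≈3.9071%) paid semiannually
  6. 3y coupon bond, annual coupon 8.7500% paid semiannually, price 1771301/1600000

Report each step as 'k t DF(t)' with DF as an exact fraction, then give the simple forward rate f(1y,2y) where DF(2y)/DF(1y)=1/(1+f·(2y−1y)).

1 1/2 606/625
2 1 1927/2000
3 3/2 9471/10000
4 2 9421/10000
5 5/2 2269/2500
6 3 539/625
f(1y,2y) = ((1927/2000)/(9421/10000) − 1)/(1) = 214/9421 ≈ 2.2715%

step 1 [0.5y] swap r/2=19/606: DF=(1 − 19/606·(0))/(1+19/606) = 606/625 ≈ 0.969600
step 2 [1y] zero: DF = P = 1927/2000 ≈ 0.963500
step 3 [1.5y] swap r/2=529/28802: DF=(1 − 529/28802·(0.969600+0.963500))/(1+529/28802) = 9471/10000 ≈ 0.947100
step 4 [2y] bond c/2=23/800: DF=(8415929/8000000 − 23/800·(0.969600+0.963500+0.947100))/(1+23/800) = 9421/10000 ≈ 0.942100
step 5 [2.5y] swap r/2=132/6757: DF=(1 − 132/6757·(0.969600+0.963500+0.947100+0.942100))/(1+132/6757) = 2269/2500 ≈ 0.907600
step 6 [3y] bond c/2=7/160: DF=(1771301/1600000 − 7/160·(0.969600+0.963500+0.947100+0.942100+0.907600))/(1+7/160) = 539/625 ≈ 0.862400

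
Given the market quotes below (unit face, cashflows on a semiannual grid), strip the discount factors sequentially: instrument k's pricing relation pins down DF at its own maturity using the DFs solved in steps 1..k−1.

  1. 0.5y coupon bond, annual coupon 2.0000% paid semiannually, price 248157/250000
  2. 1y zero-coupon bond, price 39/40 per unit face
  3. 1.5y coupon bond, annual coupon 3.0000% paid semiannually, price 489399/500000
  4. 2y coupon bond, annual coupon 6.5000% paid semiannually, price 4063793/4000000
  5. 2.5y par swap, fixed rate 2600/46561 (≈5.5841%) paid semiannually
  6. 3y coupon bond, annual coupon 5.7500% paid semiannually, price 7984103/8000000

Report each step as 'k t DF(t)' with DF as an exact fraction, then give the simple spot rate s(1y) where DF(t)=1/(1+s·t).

1 1/2 2457/2500
2 1 39/40
3 3/2 4677/5000
4 2 8929/10000
5 5/2 87/100
6 3 21/25
s(1y) = (1/(39/40) − 1)/(1) = 1/39 ≈ 2.5641%

step 1 [0.5y] bond c/2=1/100: DF=(248157/250000 − 1/100·(0))/(1+1/100) = 2457/2500 ≈ 0.982800
step 2 [1y] zero: DF = P = 39/40 ≈ 0.975000
step 3 [1.5y] bond c/2=3/200: DF=(489399/500000 − 3/200·(0.982800+0.975000))/(1+3/200) = 4677/5000 ≈ 0.935400
step 4 [2y] bond c/2=13/400: DF=(4063793/4000000 − 13/400·(0.982800+0.975000+0.935400))/(1+13/400) = 8929/10000 ≈ 0.892900
step 5 [2.5y] swap r/2=1300/46561: DF=(1 − 1300/46561·(0.982800+0.975000+0.935400+0.892900))/(1+1300/46561) = 87/100 ≈ 0.870000
step 6 [3y] bond c/2=23/800: DF=(7984103/8000000 − 23/800·(0.982800+0.975000+0.935400+0.892900+0.870000))/(1+23/800) = 21/25 ≈ 0.840000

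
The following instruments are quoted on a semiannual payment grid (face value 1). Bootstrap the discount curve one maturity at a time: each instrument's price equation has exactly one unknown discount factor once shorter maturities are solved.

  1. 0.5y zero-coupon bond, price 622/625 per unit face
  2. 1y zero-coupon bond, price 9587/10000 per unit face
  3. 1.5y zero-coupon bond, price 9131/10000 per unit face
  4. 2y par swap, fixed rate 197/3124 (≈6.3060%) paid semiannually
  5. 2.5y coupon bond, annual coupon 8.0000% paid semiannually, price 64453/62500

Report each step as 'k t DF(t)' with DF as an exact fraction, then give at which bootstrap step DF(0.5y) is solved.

1 1/2 622/625
2 1 9587/10000
3 3/2 9131/10000
4 2 4409/5000
5 5/2 4237/5000
DF(0.5y) is solved at step 1

step 1 [0.5y] zero: DF = P = 622/625 ≈ 0.995200
step 2 [1y] zero: DF = P = 9587/10000 ≈ 0.958700
step 3 [1.5y] zero: DF = P = 9131/10000 ≈ 0.913100
step 4 [2y] swap r/2=197/6248: DF=(1 − 197/6248·(0.995200+0.958700+0.913100))/(1+197/6248) = 4409/5000 ≈ 0.881800
step 5 [2.5y] bond c/2=1/25: DF=(64453/62500 − 1/25·(0.995200+0.958700+0.913100+0.881800))/(1+1/25) = 4237/5000 ≈ 0.847400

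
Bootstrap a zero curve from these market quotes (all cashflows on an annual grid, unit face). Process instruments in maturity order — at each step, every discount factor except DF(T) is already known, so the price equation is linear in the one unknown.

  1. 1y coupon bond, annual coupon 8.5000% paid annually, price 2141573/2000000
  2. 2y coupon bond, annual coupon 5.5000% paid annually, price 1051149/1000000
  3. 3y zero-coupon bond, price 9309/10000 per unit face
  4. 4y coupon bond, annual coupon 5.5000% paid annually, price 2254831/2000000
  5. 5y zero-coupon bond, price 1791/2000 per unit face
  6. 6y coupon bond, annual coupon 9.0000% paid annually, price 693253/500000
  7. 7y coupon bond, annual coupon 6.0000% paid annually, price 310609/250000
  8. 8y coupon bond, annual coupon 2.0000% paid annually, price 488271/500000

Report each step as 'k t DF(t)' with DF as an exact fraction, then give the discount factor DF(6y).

step 1 [1y] bond c/1=17/200: DF=(2141573/2000000 − 17/200·(0))/(1+17/200) = 9869/10000 ≈ 0.986900
step 2 [2y] bond c/1=11/200: DF=(1051149/1000000 − 11/200·(0.986900))/(1+11/200) = 9449/10000 ≈ 0.944900
step 3 [3y] zero: DF = P = 9309/10000 ≈ 0.930900
step 4 [4y] bond c/1=11/200: DF=(2254831/2000000 − 11/200·(0.986900+0.944900+0.930900))/(1+11/200) = 4597/5000 ≈ 0.919400
step 5 [5y] zero: DF = P = 1791/2000 ≈ 0.895500
step 6 [6y] bond c/1=9/100: DF=(693253/500000 − 9/100·(0.986900+0.944900+0.930900+0.919400+0.895500))/(1+9/100) = 4429/5000 ≈ 0.885800
step 7 [7y] bond c/1=3/50: DF=(310609/250000 − 3/50·(0.986900+0.944900+0.930900+0.919400+0.895500+0.885800))/(1+3/50) = 2143/2500 ≈ 0.857200
step 8 [8y] bond c/1=1/50: DF=(488271/500000 − 1/50·(0.986900+0.944900+0.930900+0.919400+0.895500+0.885800+0.857200))/(1+1/50) = 1663/2000 ≈ 0.831500

1 1 9869/10000
2 2 9449/10000
3 3 9309/10000
4 4 4597/5000
5 5 1791/2000
6 6 4429/5000
7 7 2143/2500
8 8 1663/2000
DF(6y) = 4429/5000 ≈ 0.885800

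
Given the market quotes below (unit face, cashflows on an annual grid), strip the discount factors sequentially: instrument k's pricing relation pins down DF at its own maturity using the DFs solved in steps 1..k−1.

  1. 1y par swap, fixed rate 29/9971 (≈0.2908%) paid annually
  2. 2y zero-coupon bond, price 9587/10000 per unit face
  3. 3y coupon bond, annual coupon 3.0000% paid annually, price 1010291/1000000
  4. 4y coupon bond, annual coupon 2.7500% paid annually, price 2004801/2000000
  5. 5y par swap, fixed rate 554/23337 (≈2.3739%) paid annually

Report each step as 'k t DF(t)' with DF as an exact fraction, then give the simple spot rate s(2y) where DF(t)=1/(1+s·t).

1 1 9971/10000
2 2 9587/10000
3 3 9239/10000
4 4 1797/2000
5 5 2223/2500
s(2y) = (1/(9587/10000) − 1)/(2) = 413/19174 ≈ 2.1540%

step 1 [1y] swap r/1=29/9971: DF=(1 − 29/9971·(0))/(1+29/9971) = 9971/10000 ≈ 0.997100
step 2 [2y] zero: DF = P = 9587/10000 ≈ 0.958700
step 3 [3y] bond c/1=3/100: DF=(1010291/1000000 − 3/100·(0.997100+0.958700))/(1+3/100) = 9239/10000 ≈ 0.923900
step 4 [4y] bond c/1=11/400: DF=(2004801/2000000 − 11/400·(0.997100+0.958700+0.923900))/(1+11/400) = 1797/2000 ≈ 0.898500
step 5 [5y] swap r/1=554/23337: DF=(1 − 554/23337·(0.997100+0.958700+0.923900+0.898500))/(1+554/23337) = 2223/2500 ≈ 0.889200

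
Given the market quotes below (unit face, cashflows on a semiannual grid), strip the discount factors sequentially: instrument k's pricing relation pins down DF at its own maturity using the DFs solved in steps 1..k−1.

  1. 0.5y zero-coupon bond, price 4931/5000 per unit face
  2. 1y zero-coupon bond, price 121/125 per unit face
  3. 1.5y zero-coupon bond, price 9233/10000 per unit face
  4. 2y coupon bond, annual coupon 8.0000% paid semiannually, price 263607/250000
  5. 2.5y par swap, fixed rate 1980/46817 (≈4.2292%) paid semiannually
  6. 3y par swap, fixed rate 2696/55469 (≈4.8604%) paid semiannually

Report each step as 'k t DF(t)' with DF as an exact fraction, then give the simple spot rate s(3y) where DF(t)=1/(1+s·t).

1 1/2 4931/5000
2 1 121/125
3 3/2 9233/10000
4 2 1129/1250
5 5/2 901/1000
6 3 2163/2500
s(3y) = (1/(2163/2500) − 1)/(3) = 337/6489 ≈ 5.1934%

step 1 [0.5y] zero: DF = P = 4931/5000 ≈ 0.986200
step 2 [1y] zero: DF = P = 121/125 ≈ 0.968000
step 3 [1.5y] zero: DF = P = 9233/10000 ≈ 0.923300
step 4 [2y] bond c/2=1/25: DF=(263607/250000 − 1/25·(0.986200+0.968000+0.923300))/(1+1/25) = 1129/1250 ≈ 0.903200
step 5 [2.5y] swap r/2=990/46817: DF=(1 − 990/46817·(0.986200+0.968000+0.923300+0.903200))/(1+990/46817) = 901/1000 ≈ 0.901000
step 6 [3y] swap r/2=1348/55469: DF=(1 − 1348/55469·(0.986200+0.968000+0.923300+0.903200+0.901000))/(1+1348/55469) = 2163/2500 ≈ 0.865200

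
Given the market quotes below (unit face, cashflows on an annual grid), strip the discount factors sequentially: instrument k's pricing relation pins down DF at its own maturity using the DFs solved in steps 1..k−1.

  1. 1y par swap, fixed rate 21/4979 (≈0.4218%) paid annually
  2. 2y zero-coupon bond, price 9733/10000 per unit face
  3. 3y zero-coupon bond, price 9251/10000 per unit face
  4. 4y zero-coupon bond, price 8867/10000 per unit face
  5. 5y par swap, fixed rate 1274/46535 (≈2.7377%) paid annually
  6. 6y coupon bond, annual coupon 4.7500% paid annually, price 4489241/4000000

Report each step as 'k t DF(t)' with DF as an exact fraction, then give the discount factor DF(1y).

1 1 4979/5000
2 2 9733/10000
3 3 9251/10000
4 4 8867/10000
5 5 4363/5000
6 6 2151/2500
DF(1y) = 4979/5000 ≈ 0.995800

step 1 [1y] swap r/1=21/4979: DF=(1 − 21/4979·(0))/(1+21/4979) = 4979/5000 ≈ 0.995800
step 2 [2y] zero: DF = P = 9733/10000 ≈ 0.973300
step 3 [3y] zero: DF = P = 9251/10000 ≈ 0.925100
step 4 [4y] zero: DF = P = 8867/10000 ≈ 0.886700
step 5 [5y] swap r/1=1274/46535: DF=(1 − 1274/46535·(0.995800+0.973300+0.925100+0.886700))/(1+1274/46535) = 4363/5000 ≈ 0.872600
step 6 [6y] bond c/1=19/400: DF=(4489241/4000000 − 19/400·(0.995800+0.973300+0.925100+0.886700+0.872600))/(1+19/400) = 2151/2500 ≈ 0.860400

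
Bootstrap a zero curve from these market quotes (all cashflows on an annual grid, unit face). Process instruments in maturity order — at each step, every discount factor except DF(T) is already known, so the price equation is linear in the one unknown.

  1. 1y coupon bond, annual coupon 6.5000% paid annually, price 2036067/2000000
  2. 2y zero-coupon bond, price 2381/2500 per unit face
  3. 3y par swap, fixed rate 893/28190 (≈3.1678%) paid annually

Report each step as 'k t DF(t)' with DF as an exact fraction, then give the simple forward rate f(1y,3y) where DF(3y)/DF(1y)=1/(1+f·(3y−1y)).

step 1 [1y] bond c/1=13/200: DF=(2036067/2000000 − 13/200·(0))/(1+13/200) = 9559/10000 ≈ 0.955900
step 2 [2y] zero: DF = P = 2381/2500 ≈ 0.952400
step 3 [3y] swap r/1=893/28190: DF=(1 − 893/28190·(0.955900+0.952400))/(1+893/28190) = 9107/10000 ≈ 0.910700

1 1 9559/10000
2 2 2381/2500
3 3 9107/10000
f(1y,3y) = ((9559/10000)/(9107/10000) − 1)/(2) = 226/9107 ≈ 2.4816%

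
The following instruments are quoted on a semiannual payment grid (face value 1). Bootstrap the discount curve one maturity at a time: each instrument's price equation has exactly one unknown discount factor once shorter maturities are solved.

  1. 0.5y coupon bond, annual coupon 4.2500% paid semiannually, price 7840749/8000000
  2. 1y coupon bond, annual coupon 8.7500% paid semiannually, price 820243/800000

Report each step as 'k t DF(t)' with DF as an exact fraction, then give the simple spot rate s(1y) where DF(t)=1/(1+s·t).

step 1 [0.5y] bond c/2=17/800: DF=(7840749/8000000 − 17/800·(0))/(1+17/800) = 9597/10000 ≈ 0.959700
step 2 [1y] bond c/2=7/160: DF=(820243/800000 − 7/160·(0.959700))/(1+7/160) = 9421/10000 ≈ 0.942100

1 1/2 9597/10000
2 1 9421/10000
s(1y) = (1/(9421/10000) − 1)/(1) = 579/9421 ≈ 6.1458%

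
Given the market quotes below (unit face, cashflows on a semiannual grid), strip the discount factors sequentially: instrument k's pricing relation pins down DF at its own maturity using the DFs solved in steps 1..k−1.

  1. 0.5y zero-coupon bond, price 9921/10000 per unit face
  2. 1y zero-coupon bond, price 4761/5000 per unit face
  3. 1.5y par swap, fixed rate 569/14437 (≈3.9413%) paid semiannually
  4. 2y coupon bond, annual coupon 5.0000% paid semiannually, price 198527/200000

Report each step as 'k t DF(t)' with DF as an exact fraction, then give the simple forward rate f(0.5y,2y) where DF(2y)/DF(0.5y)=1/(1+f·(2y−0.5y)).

step 1 [0.5y] zero: DF = P = 9921/10000 ≈ 0.992100
step 2 [1y] zero: DF = P = 4761/5000 ≈ 0.952200
step 3 [1.5y] swap r/2=569/28874: DF=(1 − 569/28874·(0.992100+0.952200))/(1+569/28874) = 9431/10000 ≈ 0.943100
step 4 [2y] bond c/2=1/40: DF=(198527/200000 − 1/40·(0.992100+0.952200+0.943100))/(1+1/40) = 449/500 ≈ 0.898000

1 1/2 9921/10000
2 1 4761/5000
3 3/2 9431/10000
4 2 449/500
f(0.5y,2y) = ((9921/10000)/(449/500) − 1)/(3/2) = 941/13470 ≈ 6.9859%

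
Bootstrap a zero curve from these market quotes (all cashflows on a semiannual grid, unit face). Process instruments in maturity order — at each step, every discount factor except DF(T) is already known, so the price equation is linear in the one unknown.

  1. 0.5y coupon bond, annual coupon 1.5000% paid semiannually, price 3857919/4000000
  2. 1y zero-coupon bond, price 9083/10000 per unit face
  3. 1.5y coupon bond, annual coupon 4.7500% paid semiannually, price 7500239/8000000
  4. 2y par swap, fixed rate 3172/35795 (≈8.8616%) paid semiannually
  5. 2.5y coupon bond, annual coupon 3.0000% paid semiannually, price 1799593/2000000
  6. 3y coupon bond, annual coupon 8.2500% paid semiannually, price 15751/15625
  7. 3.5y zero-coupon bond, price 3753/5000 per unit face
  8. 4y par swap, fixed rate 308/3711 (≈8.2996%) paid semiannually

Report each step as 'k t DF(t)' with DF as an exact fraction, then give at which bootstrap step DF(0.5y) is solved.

step 1 [0.5y] bond c/2=3/400: DF=(3857919/4000000 − 3/400·(0))/(1+3/400) = 9573/10000 ≈ 0.957300
step 2 [1y] zero: DF = P = 9083/10000 ≈ 0.908300
step 3 [1.5y] bond c/2=19/800: DF=(7500239/8000000 − 19/800·(0.957300+0.908300))/(1+19/800) = 349/400 ≈ 0.872500
step 4 [2y] swap r/2=1586/35795: DF=(1 − 1586/35795·(0.957300+0.908300+0.872500))/(1+1586/35795) = 4207/5000 ≈ 0.841400
step 5 [2.5y] bond c/2=3/200: DF=(1799593/2000000 − 3/200·(0.957300+0.908300+0.872500+0.841400))/(1+3/200) = 521/625 ≈ 0.833600
step 6 [3y] bond c/2=33/800: DF=(15751/15625 − 33/800·(0.957300+0.908300+0.872500+0.841400+0.833600))/(1+33/800) = 7933/10000 ≈ 0.793300
step 7 [3.5y] zero: DF = P = 3753/5000 ≈ 0.750600
step 8 [4y] swap r/2=154/3711: DF=(1 − 154/3711·(0.957300+0.908300+0.872500+0.841400+0.833600+0.793300+0.750600))/(1+154/3711) = 1807/2500 ≈ 0.722800

1 1/2 9573/10000
2 1 9083/10000
3 3/2 349/400
4 2 4207/5000
5 5/2 521/625
6 3 7933/10000
7 7/2 3753/5000
8 4 1807/2500
DF(0.5y) is solved at step 1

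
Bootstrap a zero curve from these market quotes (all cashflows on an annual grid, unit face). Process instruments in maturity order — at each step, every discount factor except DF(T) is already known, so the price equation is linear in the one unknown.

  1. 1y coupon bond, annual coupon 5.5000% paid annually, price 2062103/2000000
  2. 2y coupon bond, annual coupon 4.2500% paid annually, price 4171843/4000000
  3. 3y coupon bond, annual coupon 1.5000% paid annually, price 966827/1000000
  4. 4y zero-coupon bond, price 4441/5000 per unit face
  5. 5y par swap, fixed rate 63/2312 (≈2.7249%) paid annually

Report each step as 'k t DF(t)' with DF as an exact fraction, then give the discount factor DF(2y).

step 1 [1y] bond c/1=11/200: DF=(2062103/2000000 − 11/200·(0))/(1+11/200) = 9773/10000 ≈ 0.977300
step 2 [2y] bond c/1=17/400: DF=(4171843/4000000 − 17/400·(0.977300))/(1+17/400) = 4803/5000 ≈ 0.960600
step 3 [3y] bond c/1=3/200: DF=(966827/1000000 − 3/200·(0.977300+0.960600))/(1+3/200) = 9239/10000 ≈ 0.923900
step 4 [4y] zero: DF = P = 4441/5000 ≈ 0.888200
step 5 [5y] swap r/1=63/2312: DF=(1 − 63/2312·(0.977300+0.960600+0.923900+0.888200))/(1+63/2312) = 437/500 ≈ 0.874000

1 1 9773/10000
2 2 4803/5000
3 3 9239/10000
4 4 4441/5000
5 5 437/500
DF(2y) = 4803/5000 ≈ 0.960600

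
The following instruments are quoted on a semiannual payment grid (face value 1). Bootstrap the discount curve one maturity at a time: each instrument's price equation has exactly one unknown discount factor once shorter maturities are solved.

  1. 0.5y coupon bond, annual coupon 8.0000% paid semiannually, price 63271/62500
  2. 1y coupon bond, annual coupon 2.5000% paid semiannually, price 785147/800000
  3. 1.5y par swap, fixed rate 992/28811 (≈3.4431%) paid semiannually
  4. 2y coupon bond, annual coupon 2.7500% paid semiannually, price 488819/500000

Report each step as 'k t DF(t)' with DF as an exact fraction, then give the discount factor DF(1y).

1 1/2 4867/5000
2 1 9573/10000
3 3/2 594/625
4 2 9253/10000
DF(1y) = 9573/10000 ≈ 0.957300

step 1 [0.5y] bond c/2=1/25: DF=(63271/62500 − 1/25·(0))/(1+1/25) = 4867/5000 ≈ 0.973400
step 2 [1y] bond c/2=1/80: DF=(785147/800000 − 1/80·(0.973400))/(1+1/80) = 9573/10000 ≈ 0.957300
step 3 [1.5y] swap r/2=496/28811: DF=(1 − 496/28811·(0.973400+0.957300))/(1+496/28811) = 594/625 ≈ 0.950400
step 4 [2y] bond c/2=11/800: DF=(488819/500000 − 11/800·(0.973400+0.957300+0.950400))/(1+11/800) = 9253/10000 ≈ 0.925300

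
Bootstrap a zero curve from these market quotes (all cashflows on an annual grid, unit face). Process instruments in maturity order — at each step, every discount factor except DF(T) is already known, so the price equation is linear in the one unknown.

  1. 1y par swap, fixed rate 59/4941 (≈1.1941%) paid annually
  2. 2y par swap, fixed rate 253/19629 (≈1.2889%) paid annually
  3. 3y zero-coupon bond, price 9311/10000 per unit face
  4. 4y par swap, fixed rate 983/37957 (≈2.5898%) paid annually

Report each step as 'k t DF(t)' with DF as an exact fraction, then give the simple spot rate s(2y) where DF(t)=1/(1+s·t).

step 1 [1y] swap r/1=59/4941: DF=(1 − 59/4941·(0))/(1+59/4941) = 4941/5000 ≈ 0.988200
step 2 [2y] swap r/1=253/19629: DF=(1 − 253/19629·(0.988200))/(1+253/19629) = 9747/10000 ≈ 0.974700
step 3 [3y] zero: DF = P = 9311/10000 ≈ 0.931100
step 4 [4y] swap r/1=983/37957: DF=(1 − 983/37957·(0.988200+0.974700+0.931100))/(1+983/37957) = 9017/10000 ≈ 0.901700

1 1 4941/5000
2 2 9747/10000
3 3 9311/10000
4 4 9017/10000
s(2y) = (1/(9747/10000) − 1)/(2) = 253/19494 ≈ 1.2978%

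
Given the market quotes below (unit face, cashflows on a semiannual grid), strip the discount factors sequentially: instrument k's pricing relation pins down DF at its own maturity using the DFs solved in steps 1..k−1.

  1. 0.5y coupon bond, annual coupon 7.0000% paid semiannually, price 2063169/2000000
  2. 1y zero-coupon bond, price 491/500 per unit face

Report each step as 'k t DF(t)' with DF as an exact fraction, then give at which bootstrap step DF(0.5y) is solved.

step 1 [0.5y] bond c/2=7/200: DF=(2063169/2000000 − 7/200·(0))/(1+7/200) = 9967/10000 ≈ 0.996700
step 2 [1y] zero: DF = P = 491/500 ≈ 0.982000

1 1/2 9967/10000
2 1 491/500
DF(0.5y) is solved at step 1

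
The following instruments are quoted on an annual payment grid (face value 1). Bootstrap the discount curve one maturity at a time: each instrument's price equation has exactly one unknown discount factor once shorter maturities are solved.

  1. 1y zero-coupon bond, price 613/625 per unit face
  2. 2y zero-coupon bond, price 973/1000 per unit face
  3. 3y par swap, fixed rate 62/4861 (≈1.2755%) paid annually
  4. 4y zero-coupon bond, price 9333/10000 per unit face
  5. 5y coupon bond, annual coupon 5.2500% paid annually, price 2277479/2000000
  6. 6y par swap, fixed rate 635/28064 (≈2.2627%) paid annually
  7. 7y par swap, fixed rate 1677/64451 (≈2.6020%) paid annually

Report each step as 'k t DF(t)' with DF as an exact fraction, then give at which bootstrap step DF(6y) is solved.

1 1 613/625
2 2 973/1000
3 3 2407/2500
4 4 9333/10000
5 5 8899/10000
6 6 873/1000
7 7 8323/10000
DF(6y) is solved at step 6

step 1 [1y] zero: DF = P = 613/625 ≈ 0.980800
step 2 [2y] zero: DF = P = 973/1000 ≈ 0.973000
step 3 [3y] swap r/1=62/4861: DF=(1 − 62/4861·(0.980800+0.973000))/(1+62/4861) = 2407/2500 ≈ 0.962800
step 4 [4y] zero: DF = P = 9333/10000 ≈ 0.933300
step 5 [5y] bond c/1=21/400: DF=(2277479/2000000 − 21/400·(0.980800+0.973000+0.962800+0.933300))/(1+21/400) = 8899/10000 ≈ 0.889900
step 6 [6y] swap r/1=635/28064: DF=(1 − 635/28064·(0.980800+0.973000+0.962800+0.933300+0.889900))/(1+635/28064) = 873/1000 ≈ 0.873000
step 7 [7y] swap r/1=1677/64451: DF=(1 − 1677/64451·(0.980800+0.973000+0.962800+0.933300+0.889900+0.873000))/(1+1677/64451) = 8323/10000 ≈ 0.832300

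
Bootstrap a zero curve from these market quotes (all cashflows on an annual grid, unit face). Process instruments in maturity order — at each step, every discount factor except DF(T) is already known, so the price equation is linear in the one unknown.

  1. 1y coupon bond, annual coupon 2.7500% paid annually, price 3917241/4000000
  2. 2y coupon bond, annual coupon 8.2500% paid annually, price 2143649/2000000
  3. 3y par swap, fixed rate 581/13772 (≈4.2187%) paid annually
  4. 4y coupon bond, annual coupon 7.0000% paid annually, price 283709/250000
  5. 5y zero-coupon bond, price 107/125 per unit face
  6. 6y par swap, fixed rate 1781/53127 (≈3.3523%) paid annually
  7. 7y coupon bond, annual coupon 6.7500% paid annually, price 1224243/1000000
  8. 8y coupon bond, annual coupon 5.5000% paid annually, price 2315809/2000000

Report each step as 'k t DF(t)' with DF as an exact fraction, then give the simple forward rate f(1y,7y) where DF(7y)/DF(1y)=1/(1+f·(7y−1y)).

1 1 9531/10000
2 2 367/400
3 3 4419/5000
4 4 2201/2500
5 5 107/125
6 6 8219/10000
7 7 8109/10000
8 8 7783/10000
f(1y,7y) = ((9531/10000)/(8109/10000) − 1)/(6) = 79/2703 ≈ 2.9227%

step 1 [1y] bond c/1=11/400: DF=(3917241/4000000 − 11/400·(0))/(1+11/400) = 9531/10000 ≈ 0.953100
step 2 [2y] bond c/1=33/400: DF=(2143649/2000000 − 33/400·(0.953100))/(1+33/400) = 367/400 ≈ 0.917500
step 3 [3y] swap r/1=581/13772: DF=(1 − 581/13772·(0.953100+0.917500))/(1+581/13772) = 4419/5000 ≈ 0.883800
step 4 [4y] bond c/1=7/100: DF=(283709/250000 − 7/100·(0.953100+0.917500+0.883800))/(1+7/100) = 2201/2500 ≈ 0.880400
step 5 [5y] zero: DF = P = 107/125 ≈ 0.856000
step 6 [6y] swap r/1=1781/53127: DF=(1 − 1781/53127·(0.953100+0.917500+0.883800+0.880400+0.856000))/(1+1781/53127) = 8219/10000 ≈ 0.821900
step 7 [7y] bond c/1=27/400: DF=(1224243/1000000 − 27/400·(0.953100+0.917500+0.883800+0.880400+0.856000+0.821900))/(1+27/400) = 8109/10000 ≈ 0.810900
step 8 [8y] bond c/1=11/200: DF=(2315809/2000000 − 11/200·(0.953100+0.917500+0.883800+0.880400+0.856000+0.821900+0.810900))/(1+11/200) = 7783/10000 ≈ 0.778300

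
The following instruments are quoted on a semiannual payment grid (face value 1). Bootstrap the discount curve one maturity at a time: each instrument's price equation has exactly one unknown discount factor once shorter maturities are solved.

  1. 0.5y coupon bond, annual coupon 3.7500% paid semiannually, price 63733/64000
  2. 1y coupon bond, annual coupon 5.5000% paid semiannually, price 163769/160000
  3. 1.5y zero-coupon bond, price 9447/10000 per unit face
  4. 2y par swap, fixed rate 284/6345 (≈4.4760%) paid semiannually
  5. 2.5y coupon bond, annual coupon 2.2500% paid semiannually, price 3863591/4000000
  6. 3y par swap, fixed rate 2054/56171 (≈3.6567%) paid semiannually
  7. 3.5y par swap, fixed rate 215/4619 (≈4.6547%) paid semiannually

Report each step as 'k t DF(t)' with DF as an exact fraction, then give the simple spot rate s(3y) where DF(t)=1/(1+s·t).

step 1 [0.5y] bond c/2=3/160: DF=(63733/64000 − 3/160·(0))/(1+3/160) = 391/400 ≈ 0.977500
step 2 [1y] bond c/2=11/400: DF=(163769/160000 − 11/400·(0.977500))/(1+11/400) = 97/100 ≈ 0.970000
step 3 [1.5y] zero: DF = P = 9447/10000 ≈ 0.944700
step 4 [2y] swap r/2=142/6345: DF=(1 − 142/6345·(0.977500+0.970000+0.944700))/(1+142/6345) = 2287/2500 ≈ 0.914800
step 5 [2.5y] bond c/2=9/800: DF=(3863591/4000000 − 9/800·(0.977500+0.970000+0.944700+0.914800))/(1+9/800) = 1141/1250 ≈ 0.912800
step 6 [3y] swap r/2=1027/56171: DF=(1 − 1027/56171·(0.977500+0.970000+0.944700+0.914800+0.912800))/(1+1027/56171) = 8973/10000 ≈ 0.897300
step 7 [3.5y] swap r/2=215/9238: DF=(1 − 215/9238·(0.977500+0.970000+0.944700+0.914800+0.912800+0.897300))/(1+215/9238) = 1699/2000 ≈ 0.849500

1 1/2 391/400
2 1 97/100
3 3/2 9447/10000
4 2 2287/2500
5 5/2 1141/1250
6 3 8973/10000
7 7/2 1699/2000
s(3y) = (1/(8973/10000) − 1)/(3) = 1027/26919 ≈ 3.8151%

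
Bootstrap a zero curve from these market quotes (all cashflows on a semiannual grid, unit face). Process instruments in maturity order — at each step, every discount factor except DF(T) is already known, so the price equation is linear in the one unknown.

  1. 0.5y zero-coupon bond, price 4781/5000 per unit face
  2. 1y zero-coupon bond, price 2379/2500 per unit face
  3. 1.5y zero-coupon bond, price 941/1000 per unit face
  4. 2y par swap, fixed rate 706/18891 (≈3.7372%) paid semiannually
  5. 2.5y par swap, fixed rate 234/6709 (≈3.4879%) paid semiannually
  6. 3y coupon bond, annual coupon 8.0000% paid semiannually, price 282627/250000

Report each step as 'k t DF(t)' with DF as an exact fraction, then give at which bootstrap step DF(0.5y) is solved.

step 1 [0.5y] zero: DF = P = 4781/5000 ≈ 0.956200
step 2 [1y] zero: DF = P = 2379/2500 ≈ 0.951600
step 3 [1.5y] zero: DF = P = 941/1000 ≈ 0.941000
step 4 [2y] swap r/2=353/18891: DF=(1 − 353/18891·(0.956200+0.951600+0.941000))/(1+353/18891) = 4647/5000 ≈ 0.929400
step 5 [2.5y] swap r/2=117/6709: DF=(1 − 117/6709·(0.956200+0.951600+0.941000+0.929400))/(1+117/6709) = 9181/10000 ≈ 0.918100
step 6 [3y] bond c/2=1/25: DF=(282627/250000 − 1/25·(0.956200+0.951600+0.941000+0.929400+0.918100))/(1+1/25) = 1133/1250 ≈ 0.906400

1 1/2 4781/5000
2 1 2379/2500
3 3/2 941/1000
4 2 4647/5000
5 5/2 9181/10000
6 3 1133/1250
DF(0.5y) is solved at step 1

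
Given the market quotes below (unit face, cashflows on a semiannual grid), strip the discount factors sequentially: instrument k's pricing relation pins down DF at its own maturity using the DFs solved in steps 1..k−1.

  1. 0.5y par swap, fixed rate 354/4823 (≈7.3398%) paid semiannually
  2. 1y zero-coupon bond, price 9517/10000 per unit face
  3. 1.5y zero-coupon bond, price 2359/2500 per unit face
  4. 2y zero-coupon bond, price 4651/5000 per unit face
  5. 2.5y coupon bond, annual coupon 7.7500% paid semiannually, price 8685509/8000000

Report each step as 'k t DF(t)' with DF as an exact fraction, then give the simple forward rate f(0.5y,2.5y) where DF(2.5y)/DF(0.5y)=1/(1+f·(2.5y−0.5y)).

step 1 [0.5y] swap r/2=177/4823: DF=(1 − 177/4823·(0))/(1+177/4823) = 4823/5000 ≈ 0.964600
step 2 [1y] zero: DF = P = 9517/10000 ≈ 0.951700
step 3 [1.5y] zero: DF = P = 2359/2500 ≈ 0.943600
step 4 [2y] zero: DF = P = 4651/5000 ≈ 0.930200
step 5 [2.5y] bond c/2=31/800: DF=(8685509/8000000 − 31/800·(0.964600+0.951700+0.943600+0.930200))/(1+31/800) = 4519/5000 ≈ 0.903800

1 1/2 4823/5000
2 1 9517/10000
3 3/2 2359/2500
4 2 4651/5000
5 5/2 4519/5000
f(0.5y,2.5y) = ((4823/5000)/(4519/5000) − 1)/(2) = 152/4519 ≈ 3.3636%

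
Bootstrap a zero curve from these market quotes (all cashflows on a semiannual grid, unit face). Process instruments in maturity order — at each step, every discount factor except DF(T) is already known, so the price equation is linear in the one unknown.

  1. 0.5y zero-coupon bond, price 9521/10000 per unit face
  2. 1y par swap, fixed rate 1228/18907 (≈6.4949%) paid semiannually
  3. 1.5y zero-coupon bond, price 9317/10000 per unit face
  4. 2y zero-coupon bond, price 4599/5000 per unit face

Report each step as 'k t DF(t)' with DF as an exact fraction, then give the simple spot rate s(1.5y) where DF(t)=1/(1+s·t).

step 1 [0.5y] zero: DF = P = 9521/10000 ≈ 0.952100
step 2 [1y] swap r/2=614/18907: DF=(1 − 614/18907·(0.952100))/(1+614/18907) = 4693/5000 ≈ 0.938600
step 3 [1.5y] zero: DF = P = 9317/10000 ≈ 0.931700
step 4 [2y] zero: DF = P = 4599/5000 ≈ 0.919800

1 1/2 9521/10000
2 1 4693/5000
3 3/2 9317/10000
4 2 4599/5000
s(1.5y) = (1/(9317/10000) − 1)/(3/2) = 1366/27951 ≈ 4.8871%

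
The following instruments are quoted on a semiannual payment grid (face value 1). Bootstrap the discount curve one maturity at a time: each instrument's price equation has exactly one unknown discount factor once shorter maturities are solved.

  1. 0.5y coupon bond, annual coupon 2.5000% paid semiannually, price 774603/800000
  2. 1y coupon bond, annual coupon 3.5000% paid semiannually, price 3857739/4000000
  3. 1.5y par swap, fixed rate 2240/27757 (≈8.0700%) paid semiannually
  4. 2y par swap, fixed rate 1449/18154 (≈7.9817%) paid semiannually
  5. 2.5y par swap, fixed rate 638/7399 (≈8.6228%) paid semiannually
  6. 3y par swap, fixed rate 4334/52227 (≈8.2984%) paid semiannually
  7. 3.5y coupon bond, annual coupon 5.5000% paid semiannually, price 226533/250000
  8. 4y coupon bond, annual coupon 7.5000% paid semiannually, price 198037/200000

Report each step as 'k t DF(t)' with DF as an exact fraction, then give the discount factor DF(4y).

1 1/2 9563/10000
2 1 4657/5000
3 3/2 111/125
4 2 8551/10000
5 5/2 4043/5000
6 3 7833/10000
7 7/2 7421/10000
8 4 1847/2500
DF(4y) = 1847/2500 ≈ 0.738800

step 1 [0.5y] bond c/2=1/80: DF=(774603/800000 − 1/80·(0))/(1+1/80) = 9563/10000 ≈ 0.956300
step 2 [1y] bond c/2=7/400: DF=(3857739/4000000 − 7/400·(0.956300))/(1+7/400) = 4657/5000 ≈ 0.931400
step 3 [1.5y] swap r/2=1120/27757: DF=(1 − 1120/27757·(0.956300+0.931400))/(1+1120/27757) = 111/125 ≈ 0.888000
step 4 [2y] swap r/2=1449/36308: DF=(1 − 1449/36308·(0.956300+0.931400+0.888000))/(1+1449/36308) = 8551/10000 ≈ 0.855100
step 5 [2.5y] swap r/2=319/7399: DF=(1 − 319/7399·(0.956300+0.931400+0.888000+0.855100))/(1+319/7399) = 4043/5000 ≈ 0.808600
step 6 [3y] swap r/2=2167/52227: DF=(1 − 2167/52227·(0.956300+0.931400+0.888000+0.855100+0.808600))/(1+2167/52227) = 7833/10000 ≈ 0.783300
step 7 [3.5y] bond c/2=11/400: DF=(226533/250000 − 11/400·(0.956300+0.931400+0.888000+0.855100+0.808600+0.783300))/(1+11/400) = 7421/10000 ≈ 0.742100
step 8 [4y] bond c/2=3/80: DF=(198037/200000 − 3/80·(0.956300+0.931400+0.888000+0.855100+0.808600+0.783300+0.742100))/(1+3/80) = 1847/2500 ≈ 0.738800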